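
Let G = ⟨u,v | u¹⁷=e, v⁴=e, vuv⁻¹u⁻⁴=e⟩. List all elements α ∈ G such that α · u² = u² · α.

⟨u²⟩ ⊆ C_G(u²) since powers of u² commute with u²; so |C_G(u²)| ≥ |⟨u²⟩| = 17.
By orbit–stabilizer, |C_G(u²)| = |G| / |conj. class of u²| = 68 / 4 = 17.
The 17 elements commuting with u² are {e, u, u², u³, u⁴, u⁵, u⁶, u⁷, u⁸, u⁹, u¹⁰, u¹¹, u¹², u¹³, u¹⁴, u¹⁵, u¹⁶}.

Answer: {e, u, u², u³, u⁴, u⁵, u⁶, u⁷, u⁸, u⁹, u¹⁰, u¹¹, u¹², u¹³, u¹⁴, u¹⁵, u¹⁶}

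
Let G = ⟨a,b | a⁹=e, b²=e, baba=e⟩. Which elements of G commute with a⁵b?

⟨a⁵b⟩ ⊆ C_G(a⁵b) since powers of a⁵b commute with a⁵b; so |C_G(a⁵b)| ≥ |⟨a⁵b⟩| = 2.
By orbit–stabilizer, |C_G(a⁵b)| = |G| / |conj. class of a⁵b| = 18 / 9 = 2.
The 2 elements commuting with a⁵b are {e, a⁵b}.

Answer: {e, a⁵b}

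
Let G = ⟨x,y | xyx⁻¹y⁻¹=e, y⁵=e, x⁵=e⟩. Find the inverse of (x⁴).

The order of (x⁴) is 5 (smallest k with (x⁴)ᵏ = e), so (x⁴)⁻¹ = (x⁴)⁴ = x.
Check: (x⁴) · x → (x⁴) · x = e, giving e as required.

Answer: x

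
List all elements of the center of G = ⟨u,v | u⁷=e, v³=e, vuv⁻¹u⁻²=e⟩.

An element z ∈ Z(G) iff z commutes with every generator.
For example e is central: e·u = u = u·e; e·v = v = v·e.
Whereas u ∉ Z(G) since u·v = uv ≠ u²v = v·u.
Checking each of the 21 elements this way gives Z(G) = {e}, of order 1.

Answer: {e}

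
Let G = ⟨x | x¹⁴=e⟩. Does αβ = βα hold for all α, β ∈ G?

G has a single generator, so G is cyclic and hence abelian.

Answer: Yes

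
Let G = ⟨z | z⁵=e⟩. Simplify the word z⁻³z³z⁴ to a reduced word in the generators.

Multiply left to right, reducing at each step:
  (z²) · z³ = e
  e · z⁴ = z⁴

Answer: z⁴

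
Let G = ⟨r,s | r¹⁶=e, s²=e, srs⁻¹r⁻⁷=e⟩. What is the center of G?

An element z ∈ Z(G) iff z commutes with every generator.
For example r⁸ is central: (r⁸)·r = r⁹ = r·(r⁸); (r⁸)·s = r⁸s = s·(r⁸).
Whereas r ∉ Z(G) since r·s = rs ≠ r⁷s = s·r.
Checking each of the 32 elements this way gives Z(G) = {e, r⁸}, of order 2.

Answer: {e, r⁸}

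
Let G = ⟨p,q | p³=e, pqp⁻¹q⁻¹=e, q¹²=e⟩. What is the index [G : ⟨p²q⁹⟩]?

First find ord(p²q⁹) by computing successive powers:
  (p²q⁹)¹ = p²q⁹, (p²q⁹)² = pq⁶, (p²q⁹)³ = q³, (p²q⁹)⁴ = p², (p²q⁹)⁵ = pq⁹, (p²q⁹)⁶ = q⁶, (p²q⁹)⁷ = p²q³, (p²q⁹)⁸ = p, (p²q⁹)⁹ = q⁹, (p²q⁹)¹⁰ = p²q⁶, (p²q⁹)¹¹ = pq³, (p²q⁹)¹² = e.
So |⟨p²q⁹⟩| = ord(p²q⁹) = 12. With |G| = 36, by Lagrange [G : ⟨p²q⁹⟩] = 36/12 = 3.

Answer: 3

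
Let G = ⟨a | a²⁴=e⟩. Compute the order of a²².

Compute successive powers until reaching e:
  (a²²)¹ = a²², (a²²)² = a²⁰, (a²²)³ = a¹⁸, (a²²)⁴ = a¹⁶, (a²²)⁵ = a¹⁴, (a²²)⁶ = a¹², (a²²)⁷ = a¹⁰, (a²²)⁸ = a⁸, (a²²)⁹ = a⁶, (a²²)¹⁰ = a⁴, (a²²)¹¹ = a², (a²²)¹² = e.
The smallest positive k with (a²²)ᵏ = e is 12.

Answer: 12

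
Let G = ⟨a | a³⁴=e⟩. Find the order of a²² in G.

Compute successive powers until reaching e:
  (a²²)¹ = a²², (a²²)² = a¹⁰, (a²²)³ = a³², (a²²)⁴ = a²⁰, (a²²)⁵ = a⁸, (a²²)⁶ = a³⁰, (a²²)⁷ = a¹⁸, (a²²)⁸ = a⁶, (a²²)⁹ = a²⁸, (a²²)¹⁰ = a¹⁶, (a²²)¹¹ = a⁴, (a²²)¹² = a²⁶, (a²²)¹³ = a¹⁴, (a²²)¹⁴ = a², (a²²)¹⁵ = a²⁴, (a²²)¹⁶ = a¹², (a²²)¹⁷ = e.
The smallest positive k with (a²²)ᵏ = e is 17.

Answer: 17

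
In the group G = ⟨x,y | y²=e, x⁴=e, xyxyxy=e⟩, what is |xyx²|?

Compute successive powers until reaching e:
  (xyx²)¹ = xyx², (xyx²)² = x²yx³, (xyx²)³ = e.
The smallest positive k with (xyx²)ᵏ = e is 3.

Answer: 3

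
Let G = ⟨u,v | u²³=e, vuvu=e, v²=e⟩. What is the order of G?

Enumerate words in the generators, reducing via the relations: the distinct elements are
  {e, u, v, uv, u², u³, u⁴, u⁵, u⁶, u⁷, u⁸, u⁹, u²v, u²², u²¹, u²⁰, u³v, u¹², u¹³, u¹¹, u¹⁰, u¹⁴, u¹⁵, u¹⁶, u¹⁷, u¹⁸, u¹⁹, u⁴v, u⁵v, u⁶v, u⁷v, u⁸v, u⁹v, u²²v, u²¹v, u²⁰v, u¹²v, u¹³v, u¹¹v, u¹⁰v, u¹⁴v, u¹⁵v, u¹⁶v, u¹⁷v, u¹⁸v, u¹⁹v}.
No further products give new elements, so |G| = 46.

Answer: 46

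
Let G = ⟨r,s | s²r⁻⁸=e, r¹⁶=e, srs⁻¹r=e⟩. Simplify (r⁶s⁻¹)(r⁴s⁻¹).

Compute (r⁶s⁻¹) · (r⁴s⁻¹) by multiplying left to right and reducing via the relations at each step:
  (r⁶s⁻¹) · r⁴ = r²s⁻¹
  (r²s⁻¹) · s⁻¹ = r¹⁰

Answer: r¹⁰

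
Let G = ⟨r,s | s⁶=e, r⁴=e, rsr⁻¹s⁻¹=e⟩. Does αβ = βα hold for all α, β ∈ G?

Each pair of generators commutes: r·s = rs = s·r. Since the generators pairwise commute, every element of G commutes with every other, so G is abelian.

Answer: Yes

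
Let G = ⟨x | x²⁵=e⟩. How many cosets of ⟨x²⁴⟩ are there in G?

First find ord(x²⁴) by computing successive powers:
  (x²⁴)¹ = x²⁴, (x²⁴)² = x²³, (x²⁴)³ = x²², (x²⁴)⁴ = x²¹, (x²⁴)⁵ = x²⁰, (x²⁴)⁶ = x¹⁹, (x²⁴)⁷ = x¹⁸, (x²⁴)⁸ = x¹⁷, (x²⁴)⁹ = x¹⁶, (x²⁴)¹⁰ = x¹⁵, (x²⁴)¹¹ = x¹⁴, (x²⁴)¹² = x¹³, (x²⁴)¹³ = x¹², (x²⁴)¹⁴ = x¹¹, (x²⁴)¹⁵ = x¹⁰, (x²⁴)¹⁶ = x⁹, (x²⁴)¹⁷ = x⁸, (x²⁴)¹⁸ = x⁷, (x²⁴)¹⁹ = x⁶, (x²⁴)²⁰ = x⁵, (x²⁴)²¹ = x⁴, (x²⁴)²² = x³, (x²⁴)²³ = x², (x²⁴)²⁴ = x, (x²⁴)²⁵ = e.
So |⟨x²⁴⟩| = ord(x²⁴) = 25. With |G| = 25, by Lagrange [G : ⟨x²⁴⟩] = 25/25 = 1.

Answer: 1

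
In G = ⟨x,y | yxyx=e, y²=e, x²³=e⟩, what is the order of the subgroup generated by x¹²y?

|⟨x¹²y⟩| equals the order of x¹²y. Compute successive powers until reaching e:
  (x¹²y)¹ = x¹²y, (x¹²y)² = e.
The smallest positive k with (x¹²y)ᵏ = e is 2, so |⟨x¹²y⟩| = 2.

Answer: 2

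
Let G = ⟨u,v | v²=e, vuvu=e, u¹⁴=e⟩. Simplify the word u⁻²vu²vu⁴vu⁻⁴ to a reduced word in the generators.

Multiply left to right, reducing at each step:
  (u¹²) · v = u¹²v
  (u¹²v) · u² = u¹⁰v
  (u¹⁰v) · v = u¹⁰
  (u¹⁰) · u⁴ = e
  e · v = v
  v · u⁻⁴ = u⁴v

Answer: u⁴v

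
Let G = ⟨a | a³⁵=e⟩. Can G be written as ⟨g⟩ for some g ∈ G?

|G| = 35. The element a has order 35 (its powers give 35 distinct elements), so ⟨a⟩ = G and G is cyclic.

Answer: Yes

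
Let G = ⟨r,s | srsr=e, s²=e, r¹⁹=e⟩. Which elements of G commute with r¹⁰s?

⟨r¹⁰s⟩ ⊆ C_G(r¹⁰s) since powers of r¹⁰s commute with r¹⁰s; so |C_G(r¹⁰s)| ≥ |⟨r¹⁰s⟩| = 2.
By orbit–stabilizer, |C_G(r¹⁰s)| = |G| / |conj. class of r¹⁰s| = 38 / 19 = 2.
The 2 elements commuting with r¹⁰s are {e, r¹⁰s}.

Answer: {e, r¹⁰s}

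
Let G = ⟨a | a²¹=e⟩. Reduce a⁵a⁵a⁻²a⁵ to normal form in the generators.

Multiply left to right, reducing at each step:
  (a⁵) · a⁵ = a¹⁰
  (a¹⁰) · a⁻² = a⁸
  (a⁸) · a⁵ = a¹³

Answer: a¹³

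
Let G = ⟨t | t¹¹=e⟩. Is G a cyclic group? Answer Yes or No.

|G| = 11. The element t has order 11 (its powers give 11 distinct elements), so ⟨t⟩ = G and G is cyclic.

Answer: Yes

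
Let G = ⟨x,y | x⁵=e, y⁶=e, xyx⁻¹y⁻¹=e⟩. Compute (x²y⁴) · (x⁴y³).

Compute (x²y⁴) · (x⁴y³) by multiplying left to right and reducing via the relations at each step:
  (x²y⁴) · x⁴ = xy⁴
  (xy⁴) · y³ = xy

Answer: xy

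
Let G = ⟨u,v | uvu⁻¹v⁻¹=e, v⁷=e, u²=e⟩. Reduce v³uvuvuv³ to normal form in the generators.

Multiply left to right, reducing at each step:
  (v³) · u = uv³
  (uv³) · v = uv⁴
  (uv⁴) · u = v⁴
  (v⁴) · v = v⁵
  (v⁵) · u = uv⁵
  (uv⁵) · v³ = uv

Answer: uv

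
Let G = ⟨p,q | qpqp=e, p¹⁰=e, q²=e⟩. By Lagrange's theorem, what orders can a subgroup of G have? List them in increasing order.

|G| = 20 = 2² · 5. By Lagrange's theorem the order of any subgroup divides 20; the divisors of 20 are 1, 2, 4, 5, 10, 20.

Answer: 1, 2, 4, 5, 10, 20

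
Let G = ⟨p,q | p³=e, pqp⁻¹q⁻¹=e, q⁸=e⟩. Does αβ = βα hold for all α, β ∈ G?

Each pair of generators commutes: p·q = pq = q·p. Since the generators pairwise commute, every element of G commutes with every other, so G is abelian.

Answer: Yes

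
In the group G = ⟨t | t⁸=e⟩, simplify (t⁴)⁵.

Compute successive powers of (t⁴), reducing at each step:
  (t⁴)²: (t⁴) · t⁴ = e
  (t⁴)³: e · t⁴ = t⁴
  (t⁴)⁴: (t⁴) · t⁴ = e
  (t⁴)⁵: e · t⁴ = t⁴

Answer: t⁴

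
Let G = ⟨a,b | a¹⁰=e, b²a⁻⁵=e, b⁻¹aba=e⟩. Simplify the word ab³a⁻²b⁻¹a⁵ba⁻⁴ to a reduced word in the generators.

Multiply left to right, reducing at each step:
  a · b³ = ab⁻¹
  (ab⁻¹) · a⁻² = a³b⁻¹
  (a³b⁻¹) · b⁻¹ = a⁸
  (a⁸) · a⁵ = a³
  (a³) · b = a³b
  (a³b) · a⁻⁴ = a²b⁻¹

Answer: a²b⁻¹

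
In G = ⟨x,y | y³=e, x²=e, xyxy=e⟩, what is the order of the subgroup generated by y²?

|⟨y²⟩| equals the order of y². Compute successive powers until reaching e:
  (y²)¹ = y², (y²)² = y, (y²)³ = e.
The smallest positive k with (y²)ᵏ = e is 3, so |⟨y²⟩| = 3.

Answer: 3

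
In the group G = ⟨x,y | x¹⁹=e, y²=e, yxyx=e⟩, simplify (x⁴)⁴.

Compute successive powers of (x⁴), reducing at each step:
  (x⁴)²: (x⁴) · x⁴ = x⁸
  (x⁴)³: (x⁸) · x⁴ = x¹²
  (x⁴)⁴: (x¹²) · x⁴ = x¹⁶

Answer: x¹⁶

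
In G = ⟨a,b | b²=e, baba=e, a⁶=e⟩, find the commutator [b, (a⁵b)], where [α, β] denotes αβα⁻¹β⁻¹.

[b, (a⁵b)] = b·(a⁵b)·b⁻¹·(a⁵b)⁻¹.
  b · (a⁵b) = a
  a · b = ab
  (ab) · (a⁵b) = a²

Answer: a²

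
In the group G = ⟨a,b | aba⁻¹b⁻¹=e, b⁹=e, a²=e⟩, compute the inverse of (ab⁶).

The order of (ab⁶) is 6 (smallest k with (ab⁶)ᵏ = e), so (ab⁶)⁻¹ = (ab⁶)⁵ = ab³.
Check: (ab⁶) · (ab³) → (ab⁶) · a = b⁶;   (b⁶) · b³ = e, giving e as required.

Answer: ab³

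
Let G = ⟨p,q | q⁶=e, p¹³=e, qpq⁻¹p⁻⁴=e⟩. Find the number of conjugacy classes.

The conjugacy classes (representative and size) are:
  [e] (size 1), [p⁴] (size 6), [p¹¹] (size 6), [p⁷q] (size 13), [p⁸q²] (size 13), [p¹²q³] (size 13), [p⁵q⁴] (size 13), [p¹¹q⁵] (size 13).
Class equation: 1 + 6 + 6 + 13 + 13 + 13 + 13 + 13 = 78 = |G|. So G has 8 conjugacy classes.

Answer: 8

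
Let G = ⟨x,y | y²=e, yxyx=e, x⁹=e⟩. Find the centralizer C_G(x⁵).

⟨x⁵⟩ ⊆ C_G(x⁵) since powers of x⁵ commute with x⁵; so |C_G(x⁵)| ≥ |⟨x⁵⟩| = 9.
By orbit–stabilizer, |C_G(x⁵)| = |G| / |conj. class of x⁵| = 18 / 2 = 9.
The 9 elements commuting with x⁵ are {e, x, x², x³, x⁴, x⁵, x⁶, x⁷, x⁸}.

Answer: {e, x, x², x³, x⁴, x⁵, x⁶, x⁷, x⁸}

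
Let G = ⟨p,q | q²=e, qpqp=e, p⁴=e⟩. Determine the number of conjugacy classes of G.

The conjugacy classes (representative and size) are:
  [e] (size 1), [p] (size 2), [p²] (size 1), [p²q] (size 2), [p³q] (size 2).
Class equation: 1 + 2 + 1 + 2 + 2 = 8 = |G|. So G has 5 conjugacy classes.

Answer: 5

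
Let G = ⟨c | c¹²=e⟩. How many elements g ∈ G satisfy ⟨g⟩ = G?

G is cyclic of order 12. An element generates G iff its order is 12, and a cyclic group of order 12 has exactly φ(12) = 4 such elements.

Answer: 4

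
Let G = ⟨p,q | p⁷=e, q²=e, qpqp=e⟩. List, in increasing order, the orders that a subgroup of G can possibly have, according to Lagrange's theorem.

|G| = 14 = 2 · 7. By Lagrange's theorem the order of any subgroup divides 14; the divisors of 14 are 1, 2, 7, 14.

Answer: 1, 2, 7, 14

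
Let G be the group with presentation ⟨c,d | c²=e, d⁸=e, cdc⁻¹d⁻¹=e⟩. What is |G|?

Enumerate words in the generators, reducing via the relations: the distinct elements are
  {c, d, e, cd, d², d³, d⁴, d⁵, d⁶, d⁷, cd², cd³, cd⁴, cd⁵, cd⁶, cd⁷}.
No further products give new elements, so |G| = 16.

Answer: 16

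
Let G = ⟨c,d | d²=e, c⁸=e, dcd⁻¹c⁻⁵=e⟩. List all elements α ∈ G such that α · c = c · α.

⟨c⟩ ⊆ C_G(c) since powers of c commute with c; so |C_G(c)| ≥ |⟨c⟩| = 8.
By orbit–stabilizer, |C_G(c)| = |G| / |conj. class of c| = 16 / 2 = 8.
The 8 elements commuting with c are {e, c, c², c³, c⁴, c⁵, c⁶, c⁷}.

Answer: {e, c, c², c³, c⁴, c⁵, c⁶, c⁷}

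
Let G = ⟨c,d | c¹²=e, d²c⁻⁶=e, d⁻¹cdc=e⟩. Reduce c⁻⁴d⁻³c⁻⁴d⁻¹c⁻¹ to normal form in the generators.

Multiply left to right, reducing at each step:
  (c⁸) · d⁻³ = c²d⁻¹
  (c²d⁻¹) · c⁻⁴ = d
  d · d⁻¹ = e
  e · c⁻¹ = c¹¹

Answer: c¹¹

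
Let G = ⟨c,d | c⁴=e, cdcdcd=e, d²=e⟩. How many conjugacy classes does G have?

The conjugacy classes (representative and size) are:
  [e] (size 1), [c³] (size 6), [c²dc²d] (size 3), [cdc³] (size 6), [dc³] (size 8).
Class equation: 1 + 6 + 3 + 6 + 8 = 24 = |G|. So G has 5 conjugacy classes.

Answer: 5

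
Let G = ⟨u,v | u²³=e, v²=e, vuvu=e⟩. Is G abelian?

u·v = uv but v·u = u²²v, so u·v ≠ v·u and G is not abelian.

Answer: No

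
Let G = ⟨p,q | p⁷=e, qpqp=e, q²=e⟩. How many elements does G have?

Enumerate words in the generators, reducing via the relations: the distinct elements are
  {e, p, q, pq, p², p³, p⁴, p⁵, p⁶, p²q, p³q, p⁴q, p⁵q, p⁶q}.
No further products give new elements, so |G| = 14.

Answer: 14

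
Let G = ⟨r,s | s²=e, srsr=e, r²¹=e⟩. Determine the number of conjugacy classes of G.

The conjugacy classes (representative and size) are:
  [e] (size 1), [r²⁰] (size 2), [r²] (size 2), [r³] (size 2), [r¹⁷] (size 2), [r⁵] (size 2), [r⁶] (size 2), [r⁷] (size 2), [r⁸] (size 2), [r⁹] (size 2), [r¹⁰] (size 2), [s] (size 21).
Class equation: 1 + 2 + 2 + 2 + 2 + 2 + 2 + 2 + 2 + 2 + 2 + 21 = 42 = |G|. So G has 12 conjugacy classes.

Answer: 12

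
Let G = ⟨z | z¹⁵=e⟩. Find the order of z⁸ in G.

Compute successive powers until reaching e:
  (z⁸)¹ = z⁸, (z⁸)² = z, (z⁸)³ = z⁹, (z⁸)⁴ = z², (z⁸)⁵ = z¹⁰, (z⁸)⁶ = z³, (z⁸)⁷ = z¹¹, (z⁸)⁸ = z⁴, (z⁸)⁹ = z¹², (z⁸)¹⁰ = z⁵, (z⁸)¹¹ = z¹³, (z⁸)¹² = z⁶, (z⁸)¹³ = z¹⁴, (z⁸)¹⁴ = z⁷, (z⁸)¹⁵ = e.
The smallest positive k with (z⁸)ᵏ = e is 15.

Answer: 15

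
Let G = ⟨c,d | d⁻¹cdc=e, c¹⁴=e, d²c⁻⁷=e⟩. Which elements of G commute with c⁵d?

⟨c⁵d⟩ ⊆ C_G(c⁵d) since powers of c⁵d commute with c⁵d; so |C_G(c⁵d)| ≥ |⟨c⁵d⟩| = 4.
By orbit–stabilizer, |C_G(c⁵d)| = |G| / |conj. class of c⁵d| = 28 / 7 = 4.
The 4 elements commuting with c⁵d are {e, c⁷, c⁵d, c⁵d⁻¹}.

Answer: {e, c⁷, c⁵d, c⁵d⁻¹}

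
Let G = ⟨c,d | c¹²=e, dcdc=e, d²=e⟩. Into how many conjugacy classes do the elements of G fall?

The conjugacy classes (representative and size) are:
  [e] (size 1), [c¹¹] (size 2), [c²] (size 2), [c⁹] (size 2), [c⁴] (size 2), [c⁵] (size 2), [c⁶] (size 1), [d] (size 6), [cd] (size 6).
Class equation: 1 + 2 + 2 + 2 + 2 + 2 + 1 + 6 + 6 = 24 = |G|. So G has 9 conjugacy classes.

Answer: 9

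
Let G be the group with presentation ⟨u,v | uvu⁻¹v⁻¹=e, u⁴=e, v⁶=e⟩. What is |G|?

Enumerate words in the generators, reducing via the relations: the distinct elements are
  {e, u, v, uv, u², u³, v², v³, v⁴, v⁵, uv², uv³, uv⁴, uv⁵, u²v, u³v, u²v², u²v³, u²v⁴, u²v⁵, u³v², u³v³, u³v⁴, u³v⁵}.
No further products give new elements, so |G| = 24.

Answer: 24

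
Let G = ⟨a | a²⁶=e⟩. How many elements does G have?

G is generated by a single element, so G is cyclic. The relator gives a²⁶ = e and no smaller power is forced to be e, so the 26 powers {a, e, a², a³, a⁴, a⁵, a⁶, a⁷, a⁸, a⁹, a²², a²³, a²¹, a²⁰, a²⁴, a²⁵, a¹², a¹³, a¹¹, a¹⁰, a¹⁴, a¹⁵, a¹⁶, a¹⁷, a¹⁸, a¹⁹} are distinct. Hence |G| = 26.

Answer: 26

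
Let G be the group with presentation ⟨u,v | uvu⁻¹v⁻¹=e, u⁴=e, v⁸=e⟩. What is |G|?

Enumerate words in the generators, reducing via the relations: the distinct elements are
  {e, u, v, uv, u², u³, v², v³, v⁴, v⁵, v⁶, v⁷, uv², uv³, uv⁴, uv⁵, uv⁶, uv⁷, u²v, u³v, u²v², u²v³, u²v⁴, u²v⁵, u²v⁶, u²v⁷, u³v², u³v³, u³v⁴, u³v⁵, u³v⁶, u³v⁷}.
No further products give new elements, so |G| = 32.

Answer: 32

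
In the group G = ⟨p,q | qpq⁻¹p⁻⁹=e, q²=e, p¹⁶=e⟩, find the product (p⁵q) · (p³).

Compute (p⁵q) · (p³) by multiplying left to right and reducing via the relations at each step:
  (p⁵q) · p³ = q

Answer: q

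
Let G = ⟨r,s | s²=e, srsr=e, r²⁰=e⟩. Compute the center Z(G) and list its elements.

An element z ∈ Z(G) iff z commutes with every generator.
For example r¹⁰ is central: (r¹⁰)·r = r¹¹ = r·(r¹⁰); (r¹⁰)·s = r¹⁰s = s·(r¹⁰).
Whereas r ∉ Z(G) since r·s = rs ≠ r¹⁹s = s·r.
Checking each of the 40 elements this way gives Z(G) = {e, r¹⁰}, of order 2.

Answer: {e, r¹⁰}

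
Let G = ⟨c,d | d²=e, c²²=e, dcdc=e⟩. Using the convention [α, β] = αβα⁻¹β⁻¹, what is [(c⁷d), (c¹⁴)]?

[(c⁷d), (c¹⁴)] = (c⁷d)·(c¹⁴)·(c⁷d)⁻¹·(c¹⁴)⁻¹.
  (c⁷d) · (c¹⁴) = c¹⁵d
  (c¹⁵d) · (c⁷d) = c⁸
  (c⁸) · (c⁸) = c¹⁶

Answer: c¹⁶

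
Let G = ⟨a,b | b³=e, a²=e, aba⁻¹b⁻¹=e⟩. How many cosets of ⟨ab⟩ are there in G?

First find ord(ab) by computing successive powers:
  (ab)¹ = ab, (ab)² = b², (ab)³ = a, (ab)⁴ = b, (ab)⁵ = ab², (ab)⁶ = e.
So |⟨ab⟩| = ord(ab) = 6. With |G| = 6, by Lagrange [G : ⟨ab⟩] = 6/6 = 1.

Answer: 1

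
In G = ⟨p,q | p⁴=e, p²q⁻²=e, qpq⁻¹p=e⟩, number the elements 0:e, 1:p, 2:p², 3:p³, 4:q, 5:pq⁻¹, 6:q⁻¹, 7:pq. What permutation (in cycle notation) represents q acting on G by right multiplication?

(0 4 2 6)(1 7 3 5)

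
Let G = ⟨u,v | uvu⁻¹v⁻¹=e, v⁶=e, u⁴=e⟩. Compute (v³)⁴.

Compute successive powers of (v³), reducing at each step:
  (v³)²: (v³) · v³ = e
  (v³)³: e · v³ = v³
  (v³)⁴: (v³) · v³ = e

Answer: e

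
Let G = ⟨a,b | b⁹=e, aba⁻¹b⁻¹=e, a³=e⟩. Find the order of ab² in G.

Compute successive powers until reaching e:
  (ab²)¹ = ab², (ab²)² = a²b⁴, (ab²)³ = b⁶, (ab²)⁴ = ab⁸, (ab²)⁵ = a²b, (ab²)⁶ = b³, (ab²)⁷ = ab⁵, (ab²)⁸ = a²b⁷, (ab²)⁹ = e.
The smallest positive k with (ab²)ᵏ = e is 9.

Answer: 9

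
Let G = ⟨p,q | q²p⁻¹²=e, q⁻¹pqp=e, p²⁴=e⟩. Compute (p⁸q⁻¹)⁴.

Compute successive powers of (p⁸q⁻¹), reducing at each step:
  (p⁸q⁻¹)²: (p⁸q⁻¹) · p⁸ = q⁻¹;   (q⁻¹) · q⁻¹ = p¹²
  (p⁸q⁻¹)³: (p¹²) · p⁸ = p²⁰;   (p²⁰) · q⁻¹ = p⁸q
  (p⁸q⁻¹)⁴: (p⁸q) · p⁸ = q;   q · q⁻¹ = e

Answer: e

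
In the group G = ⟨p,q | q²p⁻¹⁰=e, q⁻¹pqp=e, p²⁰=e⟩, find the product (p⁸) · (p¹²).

Compute (p⁸) · (p¹²) by multiplying left to right and reducing via the relations at each step:
  (p⁸) · p¹² = e

Answer: e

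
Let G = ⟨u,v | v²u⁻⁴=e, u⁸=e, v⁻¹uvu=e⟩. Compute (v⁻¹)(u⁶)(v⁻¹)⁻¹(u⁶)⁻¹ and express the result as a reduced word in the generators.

[(v⁻¹), (u⁶)] = (v⁻¹)·(u⁶)·(v⁻¹)⁻¹·(u⁶)⁻¹.
  (v⁻¹) · (u⁶) = u²v⁻¹
  (u²v⁻¹) · v = u²
  (u²) · (u²) = u⁴

Answer: u⁴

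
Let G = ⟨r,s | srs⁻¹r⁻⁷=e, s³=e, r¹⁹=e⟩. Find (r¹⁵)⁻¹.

The order of (r¹⁵) is 19 (smallest k with (r¹⁵)ᵏ = e), so (r¹⁵)⁻¹ = (r¹⁵)¹⁸ = r⁴.
Check: (r¹⁵) · (r⁴) → (r¹⁵) · r⁴ = e, giving e as required.

Answer: r⁴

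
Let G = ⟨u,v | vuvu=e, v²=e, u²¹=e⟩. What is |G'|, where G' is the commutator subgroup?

G' = [G, G] is generated by all commutators. The generator-pair commutators are: [u, v] = u².
The subgroup they normally generate is {e, u, u², u³, u⁴, u⁵, u⁶, u⁷, u⁸, u⁹, u¹⁰, u¹¹, u¹², u¹³, u¹⁴, u¹⁵, u¹⁶, u¹⁷, u¹⁸, u¹⁹, u²⁰}, of order 21.
Check: |G/G'| = 42/21 = 2 is the order of the abelianisation.

Answer: 21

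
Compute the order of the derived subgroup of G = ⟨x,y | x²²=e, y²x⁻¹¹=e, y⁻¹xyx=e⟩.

G' = [G, G] is generated by all commutators. The generator-pair commutators are: [x, y] = x².
The subgroup they normally generate is {e, x², x⁴, x⁶, x⁸, x¹⁰, x¹², x¹⁴, x¹⁶, x¹⁸, x²⁰}, of order 11.
Check: |G/G'| = 44/11 = 4 is the order of the abelianisation.

Answer: 11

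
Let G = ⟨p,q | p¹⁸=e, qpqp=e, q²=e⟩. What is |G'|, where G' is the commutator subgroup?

G' = [G, G] is generated by all commutators. The generator-pair commutators are: [p, q] = p².
The subgroup they normally generate is {e, p², p⁴, p⁶, p⁸, p¹⁰, p¹², p¹⁴, p¹⁶}, of order 9.
Check: |G/G'| = 36/9 = 4 is the order of the abelianisation.

Answer: 9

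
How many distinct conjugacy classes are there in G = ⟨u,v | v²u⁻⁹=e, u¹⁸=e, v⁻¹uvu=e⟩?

The conjugacy classes (representative and size) are:
  [e] (size 1), [u¹⁷] (size 2), [u¹⁶] (size 2), [u³] (size 2), [u¹⁴] (size 2), [u¹³] (size 2), [u¹²] (size 2), [u¹¹] (size 2), [u¹⁰] (size 2), [u⁹] (size 1), [u⁸v] (size 9), [uv] (size 9).
Class equation: 1 + 2 + 2 + 2 + 2 + 2 + 2 + 2 + 2 + 1 + 9 + 9 = 36 = |G|. So G has 12 conjugacy classes.

Answer: 12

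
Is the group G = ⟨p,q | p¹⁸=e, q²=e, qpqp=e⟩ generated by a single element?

Every cyclic group is abelian. But p·q = pq while q·p = p¹⁷q, so p·q ≠ q·p and G is not abelian. Hence G is not cyclic.

Answer: No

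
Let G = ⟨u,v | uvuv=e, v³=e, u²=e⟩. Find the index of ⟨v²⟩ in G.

First find ord(v²) by computing successive powers:
  (v²)¹ = v², (v²)² = v, (v²)³ = e.
So |⟨v²⟩| = ord(v²) = 3. With |G| = 6, by Lagrange [G : ⟨v²⟩] = 6/3 = 2.

Answer: 2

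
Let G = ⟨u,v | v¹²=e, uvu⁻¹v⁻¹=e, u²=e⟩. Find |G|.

Enumerate words in the generators, reducing via the relations: the distinct elements are
  {e, u, v, uv, v², v³, v⁴, v⁵, v⁶, v⁷, v⁸, v⁹, uv², uv³, uv⁴, uv⁵, uv⁶, uv⁷, uv⁸, uv⁹, v¹¹, v¹⁰, uv¹¹, uv¹⁰}.
No further products give new elements, so |G| = 24.

Answer: 24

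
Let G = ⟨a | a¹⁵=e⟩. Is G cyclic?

|G| = 15. The element a has order 15 (its powers give 15 distinct elements), so ⟨a⟩ = G and G is cyclic.

Answer: Yes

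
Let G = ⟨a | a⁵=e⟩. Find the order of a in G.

Compute successive powers until reaching e:
  a¹ = a, a² = a², a³ = a³, a⁴ = a⁴, a⁵ = e.
The smallest positive k with aᵏ = e is 5.

Answer: 5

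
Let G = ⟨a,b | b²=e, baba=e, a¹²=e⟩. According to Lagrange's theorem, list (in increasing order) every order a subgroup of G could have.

|G| = 24 = 2³ · 3. By Lagrange's theorem the order of any subgroup divides 24; the divisors of 24 are 1, 2, 3, 4, 6, 8, 12, 24.

Answer: 1, 2, 3, 4, 6, 8, 12, 24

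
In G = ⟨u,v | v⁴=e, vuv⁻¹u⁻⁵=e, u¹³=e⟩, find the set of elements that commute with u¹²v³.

⟨u¹²v³⟩ ⊆ C_G(u¹²v³) since powers of u¹²v³ commute with u¹²v³; so |C_G(u¹²v³)| ≥ |⟨u¹²v³⟩| = 4.
By orbit–stabilizer, |C_G(u¹²v³)| = |G| / |conj. class of u¹²v³| = 52 / 13 = 4.
The 4 elements commuting with u¹²v³ are {e, u⁵v, u⁴v², u¹²v³}.

Answer: {e, u⁵v, u⁴v², u¹²v³}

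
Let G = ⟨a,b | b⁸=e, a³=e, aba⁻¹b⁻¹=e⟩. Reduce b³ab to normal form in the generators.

Multiply left to right, reducing at each step:
  (b³) · a = ab³
  (ab³) · b = ab⁴

Answer: ab⁴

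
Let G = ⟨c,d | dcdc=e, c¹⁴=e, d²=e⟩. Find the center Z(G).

An element z ∈ Z(G) iff z commutes with every generator.
For example c⁷ is central: (c⁷)·c = c⁸ = c·(c⁷); (c⁷)·d = c⁷d = d·(c⁷).
Whereas c ∉ Z(G) since c·d = cd ≠ c¹³d = d·c.
Checking each of the 28 elements this way gives Z(G) = {e, c⁷}, of order 2.

Answer: {e, c⁷}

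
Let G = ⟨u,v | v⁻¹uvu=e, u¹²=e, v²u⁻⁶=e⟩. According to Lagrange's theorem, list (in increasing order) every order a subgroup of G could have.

|G| = 24 = 2³ · 3. By Lagrange's theorem the order of any subgroup divides 24; the divisors of 24 are 1, 2, 3, 4, 6, 8, 12, 24.

Answer: 1, 2, 3, 4, 6, 8, 12, 24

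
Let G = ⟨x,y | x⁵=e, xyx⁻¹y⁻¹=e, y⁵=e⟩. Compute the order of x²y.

Compute successive powers until reaching e:
  (x²y)¹ = x²y, (x²y)² = x⁴y², (x²y)³ = xy³, (x²y)⁴ = x³y⁴, (x²y)⁵ = e.
The smallest positive k with (x²y)ᵏ = e is 5.

Answer: 5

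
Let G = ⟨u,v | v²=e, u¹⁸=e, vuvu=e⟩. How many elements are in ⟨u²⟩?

|⟨u²⟩| equals the order of u². Compute successive powers until reaching e:
  (u²)¹ = u², (u²)² = u⁴, (u²)³ = u⁶, (u²)⁴ = u⁸, (u²)⁵ = u¹⁰, (u²)⁶ = u¹², (u²)⁷ = u¹⁴, (u²)⁸ = u¹⁶, (u²)⁹ = e.
The smallest positive k with (u²)ᵏ = e is 9, so |⟨u²⟩| = 9.

Answer: 9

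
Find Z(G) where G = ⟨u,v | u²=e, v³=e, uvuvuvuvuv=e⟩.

An element z ∈ Z(G) iff z commutes with every generator.
For example e is central: e·u = u = u·e; e·v = v = v·e.
Whereas u ∉ Z(G) since u·v = uv ≠ vu = v·u.
Checking each of the 60 elements this way gives Z(G) = {e}, of order 1.

Answer: {e}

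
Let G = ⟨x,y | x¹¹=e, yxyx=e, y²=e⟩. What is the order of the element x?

Compute successive powers until reaching e:
  x¹ = x, x² = x², x³ = x³, x⁴ = x⁴, x⁵ = x⁵, x⁶ = x⁶, x⁷ = x⁷, x⁸ = x⁸, x⁹ = x⁹, x¹⁰ = x¹⁰, x¹¹ = e.
The smallest positive k with xᵏ = e is 11.

Answer: 11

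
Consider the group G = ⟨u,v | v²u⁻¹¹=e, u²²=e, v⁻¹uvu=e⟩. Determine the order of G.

Enumerate words in the generators, reducing via the relations: the distinct elements are
  {e, u, v, uv, u², u³, u⁴, u⁵, u⁶, u⁷, u⁸, u⁹, u²v, u²¹, u²⁰, u³v, u¹², u¹³, u¹¹, u¹⁰, u¹⁴, u¹⁵, u¹⁶, u¹⁷, u¹⁸, u¹⁹, u⁴v, u⁵v, u⁶v, u⁷v, u⁸v, u⁹v, v⁻¹, uv⁻¹, u¹⁰v, u²v⁻¹, u³v⁻¹, u⁴v⁻¹, u⁵v⁻¹, u⁶v⁻¹, u⁷v⁻¹, u⁸v⁻¹, u⁹v⁻¹, u¹⁰v⁻¹}.
No further products give new elements, so |G| = 44.

Answer: 44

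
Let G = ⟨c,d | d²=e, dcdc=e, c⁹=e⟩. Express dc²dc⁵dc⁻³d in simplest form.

Multiply left to right, reducing at each step:
  d · c² = c⁷d
  (c⁷d) · d = c⁷
  (c⁷) · c⁵ = c³
  (c³) · d = c³d
  (c³d) · c⁻³ = c⁶d
  (c⁶d) · d = c⁶

Answer: c⁶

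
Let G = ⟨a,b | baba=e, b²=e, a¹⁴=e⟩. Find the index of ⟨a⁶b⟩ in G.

First find ord(a⁶b) by computing successive powers:
  (a⁶b)¹ = a⁶b, (a⁶b)² = e.
So |⟨a⁶b⟩| = ord(a⁶b) = 2. With |G| = 28, by Lagrange [G : ⟨a⁶b⟩] = 28/2 = 14.

Answer: 14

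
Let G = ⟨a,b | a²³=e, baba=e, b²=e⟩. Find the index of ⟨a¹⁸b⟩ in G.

First find ord(a¹⁸b) by computing successive powers:
  (a¹⁸b)¹ = a¹⁸b, (a¹⁸b)² = e.
So |⟨a¹⁸b⟩| = ord(a¹⁸b) = 2. With |G| = 46, by Lagrange [G : ⟨a¹⁸b⟩] = 46/2 = 23.

Answer: 23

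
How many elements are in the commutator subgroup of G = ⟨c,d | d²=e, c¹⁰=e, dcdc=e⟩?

G' = [G, G] is generated by all commutators. The generator-pair commutators are: [c, d] = c².
The subgroup they normally generate is {e, c², c⁴, c⁶, c⁸}, of order 5.
Check: |G/G'| = 20/5 = 4 is the order of the abelianisation.

Answer: 5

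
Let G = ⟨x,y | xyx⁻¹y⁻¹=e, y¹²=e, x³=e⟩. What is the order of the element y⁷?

Compute successive powers until reaching e:
  (y⁷)¹ = y⁷, (y⁷)² = y², (y⁷)³ = y⁹, (y⁷)⁴ = y⁴, (y⁷)⁵ = y¹¹, (y⁷)⁶ = y⁶, (y⁷)⁷ = y, (y⁷)⁸ = y⁸, (y⁷)⁹ = y³, (y⁷)¹⁰ = y¹⁰, (y⁷)¹¹ = y⁵, (y⁷)¹² = e.
The smallest positive k with (y⁷)ᵏ = e is 12.

Answer: 12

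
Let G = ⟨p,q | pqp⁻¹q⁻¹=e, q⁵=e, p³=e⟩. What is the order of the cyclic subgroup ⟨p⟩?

|⟨p⟩| equals the order of p. Compute successive powers until reaching e:
  p¹ = p, p² = p², p³ = e.
The smallest positive k with pᵏ = e is 3, so |⟨p⟩| = 3.

Answer: 3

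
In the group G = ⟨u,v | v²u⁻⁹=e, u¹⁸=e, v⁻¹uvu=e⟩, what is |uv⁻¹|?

Compute successive powers until reaching e:
  (uv⁻¹)¹ = uv⁻¹, (uv⁻¹)² = u⁹, (uv⁻¹)³ = uv, (uv⁻¹)⁴ = e.
The smallest positive k with (uv⁻¹)ᵏ = e is 4.

Answer: 4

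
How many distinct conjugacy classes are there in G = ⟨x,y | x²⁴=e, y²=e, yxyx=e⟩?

The conjugacy classes (representative and size) are:
  [e] (size 1), [x²³] (size 2), [x²] (size 2), [x³] (size 2), [x²⁰] (size 2), [x¹⁹] (size 2), [x⁶] (size 2), [x⁷] (size 2), [x⁸] (size 2), [x⁹] (size 2), [x¹⁴] (size 2), [x¹¹] (size 2), [x¹²] (size 1), [x⁴y] (size 12), [x⁵y] (size 12).
Class equation: 1 + 2 + 2 + 2 + 2 + 2 + 2 + 2 + 2 + 2 + 2 + 2 + 1 + 12 + 12 = 48 = |G|. So G has 15 conjugacy classes.

Answer: 15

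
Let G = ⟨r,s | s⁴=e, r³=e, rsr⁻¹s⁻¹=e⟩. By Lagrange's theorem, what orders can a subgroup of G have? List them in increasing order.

|G| = 12 = 2² · 3. By Lagrange's theorem the order of any subgroup divides 12; the divisors of 12 are 1, 2, 3, 4, 6, 12.

Answer: 1, 2, 3, 4, 6, 12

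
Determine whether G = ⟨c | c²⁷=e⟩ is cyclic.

|G| = 27. The element c has order 27 (its powers give 27 distinct elements), so ⟨c⟩ = G and G is cyclic.

Answer: Yes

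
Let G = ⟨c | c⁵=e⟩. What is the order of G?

G is generated by a single element, so G is cyclic. The relator gives c⁵ = e and no smaller power is forced to be e, so the 5 powers {c, e, c², c³, c⁴} are distinct. Hence |G| = 5.

Answer: 5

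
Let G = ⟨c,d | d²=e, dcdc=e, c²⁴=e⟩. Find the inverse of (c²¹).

The order of (c²¹) is 8 (smallest k with (c²¹)ᵏ = e), so (c²¹)⁻¹ = (c²¹)⁷ = c³.
Check: (c²¹) · (c³) → (c²¹) · c³ = e, giving e as required.

Answer: c³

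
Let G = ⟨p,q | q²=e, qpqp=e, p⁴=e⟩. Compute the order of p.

Compute successive powers until reaching e:
  p¹ = p, p² = p², p³ = p³, p⁴ = e.
The smallest positive k with pᵏ = e is 4.

Answer: 4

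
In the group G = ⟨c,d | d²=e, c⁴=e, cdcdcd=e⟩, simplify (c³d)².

Compute successive powers of (c³d), reducing at each step:
  (c³d)²: (c³d) · c³ = c³dc³;   (c³dc³) · d = dc

Answer: dc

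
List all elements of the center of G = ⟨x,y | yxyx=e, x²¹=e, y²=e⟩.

An element z ∈ Z(G) iff z commutes with every generator.
For example e is central: e·x = x = x·e; e·y = y = y·e.
Whereas x ∉ Z(G) since x·y = xy ≠ x²⁰y = y·x.
Checking each of the 42 elements this way gives Z(G) = {e}, of order 1.

Answer: {e}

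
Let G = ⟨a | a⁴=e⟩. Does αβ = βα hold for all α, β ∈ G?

G has a single generator, so G is cyclic and hence abelian.

Answer: Yes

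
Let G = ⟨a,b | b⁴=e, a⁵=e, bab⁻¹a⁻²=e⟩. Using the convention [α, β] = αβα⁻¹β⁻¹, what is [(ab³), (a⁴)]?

[(ab³), (a⁴)] = (ab³)·(a⁴)·(ab³)⁻¹·(a⁴)⁻¹.
  (ab³) · (a⁴) = a³b³
  (a³b³) · (a³b) = a²
  (a²) · a = a³

Answer: a³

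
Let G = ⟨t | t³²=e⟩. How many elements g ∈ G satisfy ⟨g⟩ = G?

G is cyclic of order 32. An element generates G iff its order is 32, and a cyclic group of order 32 has exactly φ(32) = 16 such elements.

Answer: 16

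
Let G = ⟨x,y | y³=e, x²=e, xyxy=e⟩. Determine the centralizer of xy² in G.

⟨xy²⟩ ⊆ C_G(xy²) since powers of xy² commute with xy²; so |C_G(xy²)| ≥ |⟨xy²⟩| = 2.
By orbit–stabilizer, |C_G(xy²)| = |G| / |conj. class of xy²| = 6 / 3 = 2.
The 2 elements commuting with xy² are {e, xy²}.

Answer: {e, xy²}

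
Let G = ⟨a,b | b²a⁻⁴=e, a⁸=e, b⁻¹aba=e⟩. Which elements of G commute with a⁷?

⟨a⁷⟩ ⊆ C_G(a⁷) since powers of a⁷ commute with a⁷; so |C_G(a⁷)| ≥ |⟨a⁷⟩| = 8.
By orbit–stabilizer, |C_G(a⁷)| = |G| / |conj. class of a⁷| = 16 / 2 = 8.
The 8 elements commuting with a⁷ are {e, a, a², a³, a⁴, a⁵, a⁶, a⁷}.

Answer: {e, a, a², a³, a⁴, a⁵, a⁶, a⁷}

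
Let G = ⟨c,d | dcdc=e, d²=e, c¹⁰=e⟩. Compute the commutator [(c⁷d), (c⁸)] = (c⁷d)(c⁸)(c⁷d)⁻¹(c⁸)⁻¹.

[(c⁷d), (c⁸)] = (c⁷d)·(c⁸)·(c⁷d)⁻¹·(c⁸)⁻¹.
  (c⁷d) · (c⁸) = c⁹d
  (c⁹d) · (c⁷d) = c²
  (c²) · (c²) = c⁴

Answer: c⁴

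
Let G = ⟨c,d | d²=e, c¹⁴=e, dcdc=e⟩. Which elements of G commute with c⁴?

⟨c⁴⟩ ⊆ C_G(c⁴) since powers of c⁴ commute with c⁴; so |C_G(c⁴)| ≥ |⟨c⁴⟩| = 7.
By orbit–stabilizer, |C_G(c⁴)| = |G| / |conj. class of c⁴| = 28 / 2 = 14.
The 14 elements commuting with c⁴ are {e, c, c², c³, c⁴, c⁵, c⁶, c⁷, c⁸, c⁹, c¹⁰, c¹¹, c¹², c¹³}.

Answer: {e, c, c², c³, c⁴, c⁵, c⁶, c⁷, c⁸, c⁹, c¹⁰, c¹¹, c¹², c¹³}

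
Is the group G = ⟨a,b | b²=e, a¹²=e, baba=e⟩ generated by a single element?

Every cyclic group is abelian. But a·b = ab while b·a = a¹¹b, so a·b ≠ b·a and G is not abelian. Hence G is not cyclic.

Answer: No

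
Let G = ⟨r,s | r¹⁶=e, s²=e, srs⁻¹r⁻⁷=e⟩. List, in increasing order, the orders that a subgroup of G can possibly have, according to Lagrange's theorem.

|G| = 32 = 2⁵. By Lagrange's theorem the order of any subgroup divides 32; the divisors of 32 are 1, 2, 4, 8, 16, 32.

Answer: 1, 2, 4, 8, 16, 32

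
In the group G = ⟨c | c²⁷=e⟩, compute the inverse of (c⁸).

The order of (c⁸) is 27 (smallest k with (c⁸)ᵏ = e), so (c⁸)⁻¹ = (c⁸)²⁶ = c¹⁹.
Check: (c⁸) · (c¹⁹) → (c⁸) · c¹⁹ = e, giving e as required.

Answer: c¹⁹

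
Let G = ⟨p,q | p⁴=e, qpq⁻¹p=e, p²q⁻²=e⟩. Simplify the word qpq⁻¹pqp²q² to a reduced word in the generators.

Multiply left to right, reducing at each step:
  q · p = pq⁻¹
  (pq⁻¹) · q⁻¹ = p³
  (p³) · p = e
  e · q = q
  q · p² = q⁻¹
  (q⁻¹) · q² = q

Answer: q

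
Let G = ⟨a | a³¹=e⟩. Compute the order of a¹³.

Compute successive powers until reaching e:
  (a¹³)¹ = a¹³, (a¹³)² = a²⁶, (a¹³)³ = a⁸, (a¹³)⁴ = a²¹, (a¹³)⁵ = a³, (a¹³)⁶ = a¹⁶, (a¹³)⁷ = a²⁹, (a¹³)⁸ = a¹¹, (a¹³)⁹ = a²⁴, (a¹³)¹⁰ = a⁶, (a¹³)¹¹ = a¹⁹, (a¹³)¹² = a, (a¹³)¹³ = a¹⁴, (a¹³)¹⁴ = a²⁷, (a¹³)¹⁵ = a⁹, (a¹³)¹⁶ = a²², (a¹³)¹⁷ = a⁴, (a¹³)¹⁸ = a¹⁷, (a¹³)¹⁹ = a³⁰, (a¹³)²⁰ = a¹², (a¹³)²¹ = a²⁵, (a¹³)²² = a⁷, (a¹³)²³ = a²⁰, (a¹³)²⁴ = a², (a¹³)²⁵ = a¹⁵, (a¹³)²⁶ = a²⁸, (a¹³)²⁷ = a¹⁰, (a¹³)²⁸ = a²³, (a¹³)²⁹ = a⁵, (a¹³)³⁰ = a¹⁸, (a¹³)³¹ = e.
The smallest positive k with (a¹³)ᵏ = e is 31.

Answer: 31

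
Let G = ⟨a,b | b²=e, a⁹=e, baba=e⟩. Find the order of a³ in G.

Compute successive powers until reaching e:
  (a³)¹ = a³, (a³)² = a⁶, (a³)³ = e.
The smallest positive k with (a³)ᵏ = e is 3.

Answer: 3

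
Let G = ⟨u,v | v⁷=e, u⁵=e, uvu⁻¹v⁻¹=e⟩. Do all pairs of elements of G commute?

Each pair of generators commutes: u·v = uv = v·u. Since the generators pairwise commute, every element of G commutes with every other, so G is abelian.

Answer: Yes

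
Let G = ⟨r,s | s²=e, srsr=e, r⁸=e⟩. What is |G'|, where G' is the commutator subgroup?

G' = [G, G] is generated by all commutators. The generator-pair commutators are: [r, s] = r².
The subgroup they normally generate is {e, r², r⁴, r⁶}, of order 4.
Check: |G/G'| = 16/4 = 4 is the order of the abelianisation.

Answer: 4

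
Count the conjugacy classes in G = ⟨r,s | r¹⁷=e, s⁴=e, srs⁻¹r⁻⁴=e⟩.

The conjugacy classes (representative and size) are:
  [e] (size 1), [r⁴] (size 4), [r²] (size 4), [r⁵] (size 4), [r¹¹] (size 4), [r⁷s] (size 17), [r³s²] (size 17), [r⁹s³] (size 17).
Class equation: 1 + 4 + 4 + 4 + 4 + 17 + 17 + 17 = 68 = |G|. So G has 8 conjugacy classes.

Answer: 8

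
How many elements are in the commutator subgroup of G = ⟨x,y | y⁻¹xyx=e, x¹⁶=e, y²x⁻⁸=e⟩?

G' = [G, G] is generated by all commutators. The generator-pair commutators are: [x, y] = x².
The subgroup they normally generate is {e, x², x⁴, x⁶, x⁸, x¹⁰, x¹², x¹⁴}, of order 8.
Check: |G/G'| = 32/8 = 4 is the order of the abelianisation.

Answer: 8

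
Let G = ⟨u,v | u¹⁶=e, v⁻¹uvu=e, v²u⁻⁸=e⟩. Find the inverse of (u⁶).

The order of (u⁶) is 8 (smallest k with (u⁶)ᵏ = e), so (u⁶)⁻¹ = (u⁶)⁷ = u¹⁰.
Check: (u⁶) · (u¹⁰) → (u⁶) · u¹⁰ = e, giving e as required.

Answer: u¹⁰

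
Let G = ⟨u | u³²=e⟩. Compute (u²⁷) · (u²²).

Compute (u²⁷) · (u²²) by multiplying left to right and reducing via the relations at each step:
  (u²⁷) · u²² = u¹⁷

Answer: u¹⁷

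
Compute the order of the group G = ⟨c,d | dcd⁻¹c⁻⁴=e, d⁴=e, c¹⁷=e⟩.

Enumerate words in the generators, reducing via the relations: the distinct elements are
  {c, d, e, cd, c², c³, c⁴, c⁵, c⁶, c⁷, c⁸, c⁹, d², d³, cd², cd³, c²d, c³d, c¹², c¹³, c¹¹, c¹⁰, c¹⁴, c¹⁵, c¹⁶, c⁴d, c⁵d, c⁶d, c⁷d, c⁸d, c⁹d, c²d², c²d³, c³d², c³d³, c¹²d, c¹³d, c¹¹d, c¹⁰d, c¹⁴d, c¹⁵d, c¹⁶d, c⁴d², c⁴d³, c⁵d², c⁵d³, c⁶d², c⁶d³, c⁷d², c⁷d³, c⁸d², c⁸d³, c⁹d², c⁹d³, c¹²d², c¹²d³, c¹³d², c¹³d³, c¹¹d², c¹¹d³, c¹⁰d², c¹⁰d³, c¹⁴d², c¹⁴d³, c¹⁵d², c¹⁵d³, c¹⁶d², c¹⁶d³}.
No further products give new elements, so |G| = 68.

Answer: 68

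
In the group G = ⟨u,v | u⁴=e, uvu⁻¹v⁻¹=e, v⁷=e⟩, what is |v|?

Compute successive powers until reaching e:
  v¹ = v, v² = v², v³ = v³, v⁴ = v⁴, v⁵ = v⁵, v⁶ = v⁶, v⁷ = e.
The smallest positive k with vᵏ = e is 7.

Answer: 7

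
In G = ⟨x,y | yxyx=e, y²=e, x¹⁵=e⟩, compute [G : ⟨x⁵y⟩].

First find ord(x⁵y) by computing successive powers:
  (x⁵y)¹ = x⁵y, (x⁵y)² = e.
So |⟨x⁵y⟩| = ord(x⁵y) = 2. With |G| = 30, by Lagrange [G : ⟨x⁵y⟩] = 30/2 = 15.

Answer: 15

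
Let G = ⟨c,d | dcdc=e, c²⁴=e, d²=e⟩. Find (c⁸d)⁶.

Compute successive powers of (c⁸d), reducing at each step:
  (c⁸d)²: (c⁸d) · c⁸ = d;   d · d = e
  (c⁸d)³: e · c⁸ = c⁸;   (c⁸) · d = c⁸d
  (c⁸d)⁴: (c⁸d) · c⁸ = d;   d · d = e
  (c⁸d)⁵: e · c⁸ = c⁸;   (c⁸) · d = c⁸d
  (c⁸d)⁶: (c⁸d) · c⁸ = d;   d · d = e

Answer: e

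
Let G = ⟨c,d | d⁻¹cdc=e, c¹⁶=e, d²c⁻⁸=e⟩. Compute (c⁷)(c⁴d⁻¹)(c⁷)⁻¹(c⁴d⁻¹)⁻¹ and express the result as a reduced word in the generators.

[(c⁷), (c⁴d⁻¹)] = (c⁷)·(c⁴d⁻¹)·(c⁷)⁻¹·(c⁴d⁻¹)⁻¹.
  (c⁷) · (c⁴d⁻¹) = c³d
  (c³d) · (c⁹) = c²d⁻¹
  (c²d⁻¹) · (c⁴d) = c¹⁴

Answer: c¹⁴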